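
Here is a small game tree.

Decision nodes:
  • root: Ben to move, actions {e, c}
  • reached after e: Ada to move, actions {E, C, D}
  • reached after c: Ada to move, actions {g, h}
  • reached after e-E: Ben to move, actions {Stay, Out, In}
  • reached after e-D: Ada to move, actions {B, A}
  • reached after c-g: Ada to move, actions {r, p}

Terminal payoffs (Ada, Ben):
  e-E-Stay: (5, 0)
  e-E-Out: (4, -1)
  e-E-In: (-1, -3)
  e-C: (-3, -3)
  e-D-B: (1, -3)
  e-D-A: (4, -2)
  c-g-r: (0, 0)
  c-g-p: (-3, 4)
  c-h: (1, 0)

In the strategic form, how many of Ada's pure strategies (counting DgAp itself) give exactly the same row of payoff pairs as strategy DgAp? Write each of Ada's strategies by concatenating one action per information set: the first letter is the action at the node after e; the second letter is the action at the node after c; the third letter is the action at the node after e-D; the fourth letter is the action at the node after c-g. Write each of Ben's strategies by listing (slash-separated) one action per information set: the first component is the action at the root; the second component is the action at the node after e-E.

1

Row for DgAp (columns e/Stay, e/Out, e/In, c/Stay, c/Out, c/In): (4,-2) (4,-2) (4,-2) (-3,4) (-3,4) (-3,4).
Every one of Ada's information sets is on the play path for some reply by Ben when Ada follows DgAp.
Changing the action at any of them therefore changes at least one column, so only DgAp itself gives this row.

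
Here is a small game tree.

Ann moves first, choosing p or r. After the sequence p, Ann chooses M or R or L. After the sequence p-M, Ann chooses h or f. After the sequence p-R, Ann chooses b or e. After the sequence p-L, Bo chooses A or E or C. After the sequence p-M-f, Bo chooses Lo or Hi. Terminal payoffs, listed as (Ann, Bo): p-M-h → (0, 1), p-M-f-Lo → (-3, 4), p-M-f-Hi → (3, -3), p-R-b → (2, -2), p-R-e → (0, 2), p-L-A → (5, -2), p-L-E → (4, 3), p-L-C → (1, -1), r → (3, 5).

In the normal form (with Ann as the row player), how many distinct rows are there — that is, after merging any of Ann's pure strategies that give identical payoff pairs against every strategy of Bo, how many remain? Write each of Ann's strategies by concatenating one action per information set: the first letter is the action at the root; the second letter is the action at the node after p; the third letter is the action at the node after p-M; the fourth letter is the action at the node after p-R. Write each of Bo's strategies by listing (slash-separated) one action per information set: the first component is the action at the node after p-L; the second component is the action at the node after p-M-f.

Ann has 24 pure strategies: pMhb, pMhe, pMfb, pMfe, pRhb, pRhe, pRfb, pRfe, pLhb, pLhe, pLfb, pLfe, rMhb, rMhe, rMfb, rMfe, rRhb, rRhe, rRfb, rRfe, rLhb, rLhe, rLfb, rLfe. Columns: A/Lo, A/Hi, E/Lo, E/Hi, C/Lo, C/Hi.
{pMhb, pMhe} → row (0,1) (0,1) (0,1) (0,1) (0,1) (0,1)
{pMfb, pMfe} → row (-3,4) (3,-3) (-3,4) (3,-3) (-3,4) (3,-3)
{pRhb, pRfb} → row (2,-2) (2,-2) (2,-2) (2,-2) (2,-2) (2,-2)
{pRhe, pRfe} → row (0,2) (0,2) (0,2) (0,2) (0,2) (0,2)
{pLhb, pLhe, pLfb, pLfe} → row (5,-2) (5,-2) (4,3) (4,3) (1,-1) (1,-1)
{rMhb, rMhe, rMfb, rMfe, rRhb, rRhe, rRfb, rRfe, rLhb, rLhe, rLfb, rLfe} → row (3,5) (3,5) (3,5) (3,5) (3,5) (3,5)
That's 6 distinct rows out of 24 strategies.

6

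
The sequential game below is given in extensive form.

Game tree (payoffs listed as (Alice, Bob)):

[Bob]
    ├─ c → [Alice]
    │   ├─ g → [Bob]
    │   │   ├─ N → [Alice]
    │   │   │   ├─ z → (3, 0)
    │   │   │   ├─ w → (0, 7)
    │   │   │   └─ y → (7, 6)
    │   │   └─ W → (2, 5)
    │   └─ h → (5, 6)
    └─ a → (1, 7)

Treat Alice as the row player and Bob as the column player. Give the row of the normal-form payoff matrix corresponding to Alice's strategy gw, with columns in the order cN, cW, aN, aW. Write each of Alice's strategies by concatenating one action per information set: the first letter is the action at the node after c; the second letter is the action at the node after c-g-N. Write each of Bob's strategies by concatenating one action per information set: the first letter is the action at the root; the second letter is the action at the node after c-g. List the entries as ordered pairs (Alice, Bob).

vs cN: Bob plays c → Alice plays g at [c] → Bob plays N at [c-g] → Alice plays w at [c-g-N] → (0, 7)
vs cW: Bob plays c → Alice plays g at [c] → Bob plays W at [c-g] → (2, 5)
vs aN: Bob plays a → (1, 7)
vs aW: Bob plays a → (1, 7)

(0,7) (2,5) (1,7) (1,7)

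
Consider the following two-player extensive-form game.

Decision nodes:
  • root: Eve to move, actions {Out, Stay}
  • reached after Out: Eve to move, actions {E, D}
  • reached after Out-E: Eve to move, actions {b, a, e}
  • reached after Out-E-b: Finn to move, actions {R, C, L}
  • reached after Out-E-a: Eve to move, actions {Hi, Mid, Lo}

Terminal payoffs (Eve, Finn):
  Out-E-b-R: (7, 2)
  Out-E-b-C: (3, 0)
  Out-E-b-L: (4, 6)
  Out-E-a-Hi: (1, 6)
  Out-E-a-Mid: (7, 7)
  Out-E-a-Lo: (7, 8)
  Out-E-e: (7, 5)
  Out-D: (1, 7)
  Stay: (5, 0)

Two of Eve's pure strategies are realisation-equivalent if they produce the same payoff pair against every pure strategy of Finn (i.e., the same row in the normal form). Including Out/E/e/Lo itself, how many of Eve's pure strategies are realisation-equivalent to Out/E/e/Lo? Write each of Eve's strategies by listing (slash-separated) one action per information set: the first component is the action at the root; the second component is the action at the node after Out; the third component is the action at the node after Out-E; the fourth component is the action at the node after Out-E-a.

3

Row for Out/E/e/Lo (columns R, C, L): (7,5) (7,5) (7,5).
Under Out/E/e/Lo, Eve's choice at the node after Out-E-a can never be reached regardless of what Finn does, so varying those choices leaves every outcome unchanged.
Holding the reachable choices fixed and varying the unreachable one freely already gives 3 equivalent strategies.
No other strategy reproduces this row, so those 3 are the full class: Out/E/e/Hi, Out/E/e/Mid, Out/E/e/Lo.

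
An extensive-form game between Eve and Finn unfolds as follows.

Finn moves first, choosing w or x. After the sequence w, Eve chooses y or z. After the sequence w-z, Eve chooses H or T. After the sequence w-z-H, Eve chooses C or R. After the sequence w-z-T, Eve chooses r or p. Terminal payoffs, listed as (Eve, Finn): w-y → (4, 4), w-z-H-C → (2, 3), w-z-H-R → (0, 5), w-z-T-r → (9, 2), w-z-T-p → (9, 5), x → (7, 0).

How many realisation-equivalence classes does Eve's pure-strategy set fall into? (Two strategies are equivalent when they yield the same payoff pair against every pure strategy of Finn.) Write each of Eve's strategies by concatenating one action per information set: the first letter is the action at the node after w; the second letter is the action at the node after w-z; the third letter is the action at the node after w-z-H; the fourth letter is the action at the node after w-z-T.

Eve has 16 pure strategies: yHCr, yHCp, yHRr, yHRp, yTCr, yTCp, yTRr, yTRp, zHCr, zHCp, zHRr, zHRp, zTCr, zTCp, zTRr, zTRp. Columns: w, x.
{yHCr, yHCp, yHRr, yHRp, yTCr, yTCp, yTRr, yTRp} → row (4,4) (7,0)
{zHCr, zHCp} → row (2,3) (7,0)
{zHRr, zHRp} → row (0,5) (7,0)
{zTCr, zTRr} → row (9,2) (7,0)
{zTCp, zTRp} → row (9,5) (7,0)
That's 5 distinct rows out of 16 strategies.

5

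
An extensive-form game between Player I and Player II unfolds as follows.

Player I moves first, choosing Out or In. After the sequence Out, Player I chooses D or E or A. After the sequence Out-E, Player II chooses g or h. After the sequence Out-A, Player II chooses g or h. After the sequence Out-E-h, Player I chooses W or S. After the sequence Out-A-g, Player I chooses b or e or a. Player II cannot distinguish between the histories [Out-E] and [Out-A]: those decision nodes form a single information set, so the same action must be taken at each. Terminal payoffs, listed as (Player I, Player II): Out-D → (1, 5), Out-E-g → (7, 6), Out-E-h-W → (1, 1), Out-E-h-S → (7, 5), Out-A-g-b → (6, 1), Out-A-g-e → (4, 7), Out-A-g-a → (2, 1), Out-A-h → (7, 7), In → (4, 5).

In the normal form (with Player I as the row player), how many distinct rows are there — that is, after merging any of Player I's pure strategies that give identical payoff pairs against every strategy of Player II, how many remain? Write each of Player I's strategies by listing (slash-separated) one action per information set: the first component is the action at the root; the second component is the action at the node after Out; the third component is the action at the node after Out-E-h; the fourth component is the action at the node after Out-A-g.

Player I has 36 pure strategies: Out/D/W/b, Out/D/W/e, Out/D/W/a, Out/D/S/b, Out/D/S/e, Out/D/S/a, Out/E/W/b, Out/E/W/e, Out/E/W/a, Out/E/S/b, Out/E/S/e, Out/E/S/a, Out/A/W/b, Out/A/W/e, Out/A/W/a, Out/A/S/b, Out/A/S/e, Out/A/S/a, In/D/W/b, In/D/W/e, In/D/W/a, In/D/S/b, In/D/S/e, In/D/S/a, In/E/W/b, In/E/W/e, In/E/W/a, In/E/S/b, In/E/S/e, In/E/S/a, In/A/W/b, In/A/W/e, In/A/W/a, In/A/S/b, In/A/S/e, In/A/S/a. Columns: g, h.
{Out/D/W/b, Out/D/W/e, Out/D/W/a, Out/D/S/b, Out/D/S/e, Out/D/S/a} → row (1,5) (1,5)
{Out/E/W/b, Out/E/W/e, Out/E/W/a} → row (7,6) (1,1)
{Out/E/S/b, Out/E/S/e, Out/E/S/a} → row (7,6) (7,5)
{Out/A/W/b, Out/A/S/b} → row (6,1) (7,7)
{Out/A/W/e, Out/A/S/e} → row (4,7) (7,7)
{Out/A/W/a, Out/A/S/a} → row (2,1) (7,7)
{In/D/W/b, In/D/W/e, In/D/W/a, In/D/S/b, In/D/S/e, In/D/S/a, In/E/W/b, In/E/W/e, In/E/W/a, In/E/S/b, In/E/S/e, In/E/S/a, In/A/W/b, In/A/W/e, In/A/W/a, In/A/S/b, In/A/S/e, In/A/S/a} → row (4,5) (4,5)
That's 7 distinct rows out of 36 strategies.

7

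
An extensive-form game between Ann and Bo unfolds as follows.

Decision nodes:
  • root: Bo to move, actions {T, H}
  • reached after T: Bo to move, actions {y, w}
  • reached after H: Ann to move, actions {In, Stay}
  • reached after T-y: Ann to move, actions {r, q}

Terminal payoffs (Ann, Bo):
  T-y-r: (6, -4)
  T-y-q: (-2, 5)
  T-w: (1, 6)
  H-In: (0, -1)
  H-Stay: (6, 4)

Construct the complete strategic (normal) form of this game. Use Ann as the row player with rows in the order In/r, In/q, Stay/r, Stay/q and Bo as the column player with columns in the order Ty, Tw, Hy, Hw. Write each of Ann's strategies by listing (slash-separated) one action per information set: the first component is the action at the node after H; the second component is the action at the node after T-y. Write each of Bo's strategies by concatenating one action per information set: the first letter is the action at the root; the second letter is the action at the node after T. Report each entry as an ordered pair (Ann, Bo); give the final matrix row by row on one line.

             Ty       Tw       Hy       Hw
  In/r   (6,-4)    (1,6)   (0,-1)   (0,-1)
  In/q   (-2,5)    (1,6)   (0,-1)   (0,-1)
Stay/r   (6,-4)    (1,6)    (6,4)    (6,4)
Stay/q   (-2,5)    (1,6)    (6,4)    (6,4)

In/r: (6,-4) (1,6) (0,-1) (0,-1) | In/q: (-2,5) (1,6) (0,-1) (0,-1) | Stay/r: (6,-4) (1,6) (6,4) (6,4) | Stay/q: (-2,5) (1,6) (6,4) (6,4)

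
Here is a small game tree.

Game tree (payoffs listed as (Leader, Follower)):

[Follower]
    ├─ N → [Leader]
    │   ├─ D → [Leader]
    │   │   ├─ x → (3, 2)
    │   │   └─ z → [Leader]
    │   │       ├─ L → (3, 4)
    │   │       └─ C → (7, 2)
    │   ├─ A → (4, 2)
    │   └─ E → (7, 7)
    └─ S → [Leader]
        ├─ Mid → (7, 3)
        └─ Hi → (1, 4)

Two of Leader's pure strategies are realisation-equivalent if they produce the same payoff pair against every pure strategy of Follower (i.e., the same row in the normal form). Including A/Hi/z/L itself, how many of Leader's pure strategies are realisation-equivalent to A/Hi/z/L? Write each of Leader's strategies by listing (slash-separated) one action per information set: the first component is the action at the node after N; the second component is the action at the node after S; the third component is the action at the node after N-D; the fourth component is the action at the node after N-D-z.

Row for A/Hi/z/L (columns N, S): (4,2) (1,4).
Under A/Hi/z/L, Leader's choice at the node after N-D and at the node after N-D-z can never be reached regardless of what Follower does, so varying those choices leaves every outcome unchanged.
Holding the reachable choices fixed and varying the unreachable ones freely already gives 2 × 2 = 4 equivalent strategies.
No other strategy reproduces this row, so those 4 are the full class: A/Hi/x/L, A/Hi/x/C, A/Hi/z/L, A/Hi/z/C.

4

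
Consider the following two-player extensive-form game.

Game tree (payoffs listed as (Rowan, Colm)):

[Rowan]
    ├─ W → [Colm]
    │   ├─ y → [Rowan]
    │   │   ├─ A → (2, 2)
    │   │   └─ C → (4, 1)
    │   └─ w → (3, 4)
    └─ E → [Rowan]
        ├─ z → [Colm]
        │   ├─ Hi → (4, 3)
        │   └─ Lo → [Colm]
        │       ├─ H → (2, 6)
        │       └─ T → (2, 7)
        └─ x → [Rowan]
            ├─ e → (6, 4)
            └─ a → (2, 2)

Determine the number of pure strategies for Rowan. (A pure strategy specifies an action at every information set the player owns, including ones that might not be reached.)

16

Rowan owns the root with actions {W, E} — two choices.
Rowan owns the node after E with actions {z, x} — two choices.
Rowan owns the node after W-y with actions {A, C} — two choices.
Rowan owns the node after E-x with actions {e, a} — two choices.
A pure strategy fixes one action at each information set independently, so the count is the product 2 × 2 × 2 × 2 = 16.
(For reference, Colm has 8 pure strategies, giving a 16×8 normal-form matrix.)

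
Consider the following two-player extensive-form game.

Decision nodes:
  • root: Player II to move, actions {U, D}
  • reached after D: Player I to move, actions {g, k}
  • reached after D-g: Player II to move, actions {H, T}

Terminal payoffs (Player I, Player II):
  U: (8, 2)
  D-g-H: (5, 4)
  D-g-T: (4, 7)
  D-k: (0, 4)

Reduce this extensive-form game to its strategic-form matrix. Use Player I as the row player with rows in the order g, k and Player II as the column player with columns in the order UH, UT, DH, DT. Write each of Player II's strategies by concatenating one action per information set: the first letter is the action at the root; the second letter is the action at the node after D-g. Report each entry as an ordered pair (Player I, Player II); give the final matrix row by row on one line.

Row g: UH→(8,2), UT→(8,2), DH→(5,4), DT→(4,7)
Row k: UH→(8,2), UT→(8,2), DH→(0,4), DT→(0,4)

g: (8,2) (8,2) (5,4) (4,7) | k: (8,2) (8,2) (0,4) (0,4)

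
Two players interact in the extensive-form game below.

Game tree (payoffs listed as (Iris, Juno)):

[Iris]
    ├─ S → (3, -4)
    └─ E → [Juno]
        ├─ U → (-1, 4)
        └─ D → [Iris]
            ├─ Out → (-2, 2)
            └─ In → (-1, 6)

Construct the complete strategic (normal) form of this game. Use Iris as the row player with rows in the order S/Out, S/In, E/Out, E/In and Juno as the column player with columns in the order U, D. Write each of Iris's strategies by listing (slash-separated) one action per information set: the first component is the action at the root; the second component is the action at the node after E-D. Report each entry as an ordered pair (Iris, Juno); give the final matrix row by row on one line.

S/Out: (3,-4) (3,-4) | S/In: (3,-4) (3,-4) | E/Out: (-1,4) (-2,2) | E/In: (-1,4) (-1,6)

Row S/Out: U→(3,-4), D→(3,-4)
Row S/In: U→(3,-4), D→(3,-4)
Row E/Out: U→(-1,4), D→(-2,2)
Row E/In: U→(-1,4), D→(-1,6)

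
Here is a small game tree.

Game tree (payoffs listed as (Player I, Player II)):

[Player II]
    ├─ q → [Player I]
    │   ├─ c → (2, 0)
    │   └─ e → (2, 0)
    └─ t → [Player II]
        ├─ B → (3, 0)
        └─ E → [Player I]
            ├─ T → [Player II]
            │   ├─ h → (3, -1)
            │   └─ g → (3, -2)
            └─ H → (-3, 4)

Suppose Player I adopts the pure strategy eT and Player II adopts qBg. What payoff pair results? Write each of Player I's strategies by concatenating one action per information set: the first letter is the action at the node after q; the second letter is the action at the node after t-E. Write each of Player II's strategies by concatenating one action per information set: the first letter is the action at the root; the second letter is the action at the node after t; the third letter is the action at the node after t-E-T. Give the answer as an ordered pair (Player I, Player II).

(2, 0)

Trace the play path from the root:
  Player II plays q
  Player I plays e at [q]
→ terminal payoff (2, 0).
(Player I's choice at the node after t-E is never reached on this path, so it doesn't affect the outcome.)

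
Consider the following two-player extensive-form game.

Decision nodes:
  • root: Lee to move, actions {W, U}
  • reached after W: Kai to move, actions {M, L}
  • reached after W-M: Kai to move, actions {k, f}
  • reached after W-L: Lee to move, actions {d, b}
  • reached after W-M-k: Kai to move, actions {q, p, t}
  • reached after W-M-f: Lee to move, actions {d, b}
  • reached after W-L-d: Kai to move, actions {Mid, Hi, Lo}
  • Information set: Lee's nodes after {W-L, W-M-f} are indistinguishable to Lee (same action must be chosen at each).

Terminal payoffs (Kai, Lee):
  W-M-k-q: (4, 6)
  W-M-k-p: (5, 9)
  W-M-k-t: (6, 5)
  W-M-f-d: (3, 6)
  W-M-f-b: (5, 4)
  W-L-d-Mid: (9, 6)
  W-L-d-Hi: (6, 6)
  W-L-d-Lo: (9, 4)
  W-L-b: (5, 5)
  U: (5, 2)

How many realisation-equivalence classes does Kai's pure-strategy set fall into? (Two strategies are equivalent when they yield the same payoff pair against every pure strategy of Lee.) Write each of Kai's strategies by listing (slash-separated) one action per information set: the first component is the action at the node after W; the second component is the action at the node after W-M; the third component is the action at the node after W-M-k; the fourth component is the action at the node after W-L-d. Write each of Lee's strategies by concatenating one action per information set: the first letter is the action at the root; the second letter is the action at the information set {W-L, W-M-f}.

Kai has 36 pure strategies: M/k/q/Mid, M/k/q/Hi, M/k/q/Lo, M/k/p/Mid, M/k/p/Hi, M/k/p/Lo, M/k/t/Mid, M/k/t/Hi, M/k/t/Lo, M/f/q/Mid, M/f/q/Hi, M/f/q/Lo, M/f/p/Mid, M/f/p/Hi, M/f/p/Lo, M/f/t/Mid, M/f/t/Hi, M/f/t/Lo, L/k/q/Mid, L/k/q/Hi, L/k/q/Lo, L/k/p/Mid, L/k/p/Hi, L/k/p/Lo, L/k/t/Mid, L/k/t/Hi, L/k/t/Lo, L/f/q/Mid, L/f/q/Hi, L/f/q/Lo, L/f/p/Mid, L/f/p/Hi, L/f/p/Lo, L/f/t/Mid, L/f/t/Hi, L/f/t/Lo. Columns: Wd, Wb, Ud, Ub.
{M/k/q/Mid, M/k/q/Hi, M/k/q/Lo} → row (4,6) (4,6) (5,2) (5,2)
{M/k/p/Mid, M/k/p/Hi, M/k/p/Lo} → row (5,9) (5,9) (5,2) (5,2)
{M/k/t/Mid, M/k/t/Hi, M/k/t/Lo} → row (6,5) (6,5) (5,2) (5,2)
{M/f/q/Mid, M/f/q/Hi, M/f/q/Lo, M/f/p/Mid, M/f/p/Hi, M/f/p/Lo, M/f/t/Mid, M/f/t/Hi, M/f/t/Lo} → row (3,6) (5,4) (5,2) (5,2)
{L/k/q/Mid, L/k/p/Mid, L/k/t/Mid, L/f/q/Mid, L/f/p/Mid, L/f/t/Mid} → row (9,6) (5,5) (5,2) (5,2)
{L/k/q/Hi, L/k/p/Hi, L/k/t/Hi, L/f/q/Hi, L/f/p/Hi, L/f/t/Hi} → row (6,6) (5,5) (5,2) (5,2)
{L/k/q/Lo, L/k/p/Lo, L/k/t/Lo, L/f/q/Lo, L/f/p/Lo, L/f/t/Lo} → row (9,4) (5,5) (5,2) (5,2)
That's 7 distinct rows out of 36 strategies.

7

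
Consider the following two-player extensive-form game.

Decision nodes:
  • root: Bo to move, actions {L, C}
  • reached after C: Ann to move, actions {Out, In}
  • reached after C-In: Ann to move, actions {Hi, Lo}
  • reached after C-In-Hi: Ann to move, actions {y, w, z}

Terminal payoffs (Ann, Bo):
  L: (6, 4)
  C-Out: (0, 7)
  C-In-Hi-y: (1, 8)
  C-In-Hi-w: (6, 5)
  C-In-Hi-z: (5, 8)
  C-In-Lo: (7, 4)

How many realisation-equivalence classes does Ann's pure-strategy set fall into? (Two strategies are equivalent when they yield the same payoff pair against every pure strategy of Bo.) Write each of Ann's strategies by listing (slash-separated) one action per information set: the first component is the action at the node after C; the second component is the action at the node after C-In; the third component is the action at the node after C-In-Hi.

Ann has 12 pure strategies: Out/Hi/y, Out/Hi/w, Out/Hi/z, Out/Lo/y, Out/Lo/w, Out/Lo/z, In/Hi/y, In/Hi/w, In/Hi/z, In/Lo/y, In/Lo/w, In/Lo/z. Columns: L, C.
{Out/Hi/y, Out/Hi/w, Out/Hi/z, Out/Lo/y, Out/Lo/w, Out/Lo/z} → row (6,4) (0,7)
{In/Hi/y} → row (6,4) (1,8)
{In/Hi/w} → row (6,4) (6,5)
{In/Hi/z} → row (6,4) (5,8)
{In/Lo/y, In/Lo/w, In/Lo/z} → row (6,4) (7,4)
That's 5 distinct rows out of 12 strategies.

5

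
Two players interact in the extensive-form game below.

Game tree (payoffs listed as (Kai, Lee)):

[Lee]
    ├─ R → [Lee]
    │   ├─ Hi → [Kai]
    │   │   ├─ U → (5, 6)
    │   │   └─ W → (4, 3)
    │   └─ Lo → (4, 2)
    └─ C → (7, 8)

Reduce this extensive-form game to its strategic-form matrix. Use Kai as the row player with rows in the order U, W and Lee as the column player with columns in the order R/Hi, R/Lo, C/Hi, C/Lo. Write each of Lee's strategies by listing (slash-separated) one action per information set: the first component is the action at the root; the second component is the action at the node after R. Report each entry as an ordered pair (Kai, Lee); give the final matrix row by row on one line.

         R/Hi     R/Lo     C/Hi     C/Lo
   U    (5,6)    (4,2)    (7,8)    (7,8)
   W    (4,3)    (4,2)    (7,8)    (7,8)

U: (5,6) (4,2) (7,8) (7,8) | W: (4,3) (4,2) (7,8) (7,8)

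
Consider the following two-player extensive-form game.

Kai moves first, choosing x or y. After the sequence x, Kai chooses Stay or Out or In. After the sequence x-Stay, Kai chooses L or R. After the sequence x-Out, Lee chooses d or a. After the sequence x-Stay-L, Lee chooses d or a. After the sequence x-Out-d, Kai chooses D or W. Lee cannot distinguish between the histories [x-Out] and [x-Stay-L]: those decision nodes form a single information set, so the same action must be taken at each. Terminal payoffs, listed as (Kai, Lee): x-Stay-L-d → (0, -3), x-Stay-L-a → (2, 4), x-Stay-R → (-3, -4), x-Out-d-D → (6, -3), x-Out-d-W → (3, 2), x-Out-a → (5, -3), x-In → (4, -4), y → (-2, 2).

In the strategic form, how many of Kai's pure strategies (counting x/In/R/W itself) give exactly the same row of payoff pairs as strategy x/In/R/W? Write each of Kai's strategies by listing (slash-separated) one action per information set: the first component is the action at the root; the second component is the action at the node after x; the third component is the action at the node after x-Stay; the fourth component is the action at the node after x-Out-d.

Row for x/In/R/W (columns d, a): (4,-4) (4,-4).
Under x/In/R/W, Kai's choice at the node after x-Stay and at the node after x-Out-d can never be reached regardless of what Lee does, so varying those choices leaves every outcome unchanged.
Holding the reachable choices fixed and varying the unreachable ones freely already gives 2 × 2 = 4 equivalent strategies.
No other strategy reproduces this row, so those 4 are the full class: x/In/L/D, x/In/L/W, x/In/R/D, x/In/R/W.

4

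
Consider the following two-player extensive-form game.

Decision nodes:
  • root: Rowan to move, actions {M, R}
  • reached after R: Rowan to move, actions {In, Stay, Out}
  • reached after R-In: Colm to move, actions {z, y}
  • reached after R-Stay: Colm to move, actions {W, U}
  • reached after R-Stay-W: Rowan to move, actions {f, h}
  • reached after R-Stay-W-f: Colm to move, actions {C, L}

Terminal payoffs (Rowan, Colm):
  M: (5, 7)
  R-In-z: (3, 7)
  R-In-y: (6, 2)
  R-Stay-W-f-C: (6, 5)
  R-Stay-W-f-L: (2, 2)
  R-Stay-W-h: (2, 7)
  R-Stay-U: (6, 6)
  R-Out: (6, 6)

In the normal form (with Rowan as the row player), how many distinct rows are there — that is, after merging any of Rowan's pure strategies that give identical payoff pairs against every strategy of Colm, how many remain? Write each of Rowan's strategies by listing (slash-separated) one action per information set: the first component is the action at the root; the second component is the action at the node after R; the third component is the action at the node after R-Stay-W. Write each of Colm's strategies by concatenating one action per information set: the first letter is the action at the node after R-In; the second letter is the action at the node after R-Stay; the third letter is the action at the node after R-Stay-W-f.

Rowan has 12 pure strategies: M/In/f, M/In/h, M/Stay/f, M/Stay/h, M/Out/f, M/Out/h, R/In/f, R/In/h, R/Stay/f, R/Stay/h, R/Out/f, R/Out/h. Columns: zWC, zWL, zUC, zUL, yWC, yWL, yUC, yUL.
{M/In/f, M/In/h, M/Stay/f, M/Stay/h, M/Out/f, M/Out/h} → row (5,7) (5,7) (5,7) (5,7) (5,7) (5,7) (5,7) (5,7)
{R/In/f, R/In/h} → row (3,7) (3,7) (3,7) (3,7) (6,2) (6,2) (6,2) (6,2)
{R/Stay/f} → row (6,5) (2,2) (6,6) (6,6) (6,5) (2,2) (6,6) (6,6)
{R/Stay/h} → row (2,7) (2,7) (6,6) (6,6) (2,7) (2,7) (6,6) (6,6)
{R/Out/f, R/Out/h} → row (6,6) (6,6) (6,6) (6,6) (6,6) (6,6) (6,6) (6,6)
That's 5 distinct rows out of 12 strategies.

5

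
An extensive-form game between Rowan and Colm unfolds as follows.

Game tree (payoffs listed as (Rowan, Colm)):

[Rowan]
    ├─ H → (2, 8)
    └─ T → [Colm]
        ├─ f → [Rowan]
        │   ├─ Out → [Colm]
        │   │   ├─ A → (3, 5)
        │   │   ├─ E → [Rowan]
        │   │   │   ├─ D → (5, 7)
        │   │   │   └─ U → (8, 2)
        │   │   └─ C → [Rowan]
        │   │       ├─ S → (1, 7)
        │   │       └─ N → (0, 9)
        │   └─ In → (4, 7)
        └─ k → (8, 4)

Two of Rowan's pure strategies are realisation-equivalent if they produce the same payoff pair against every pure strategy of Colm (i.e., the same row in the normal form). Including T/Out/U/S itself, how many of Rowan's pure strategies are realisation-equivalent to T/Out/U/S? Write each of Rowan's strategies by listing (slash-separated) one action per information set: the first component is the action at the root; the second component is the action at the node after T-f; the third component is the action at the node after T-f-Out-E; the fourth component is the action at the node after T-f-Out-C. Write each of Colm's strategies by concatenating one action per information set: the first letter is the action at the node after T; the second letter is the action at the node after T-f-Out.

1

Row for T/Out/U/S (columns fA, fE, fC, kA, kE, kC): (3,5) (8,2) (1,7) (8,4) (8,4) (8,4).
Every one of Rowan's information sets is on the play path for some reply by Colm when Rowan follows T/Out/U/S.
Changing the action at any of them therefore changes at least one column, so only T/Out/U/S itself gives this row.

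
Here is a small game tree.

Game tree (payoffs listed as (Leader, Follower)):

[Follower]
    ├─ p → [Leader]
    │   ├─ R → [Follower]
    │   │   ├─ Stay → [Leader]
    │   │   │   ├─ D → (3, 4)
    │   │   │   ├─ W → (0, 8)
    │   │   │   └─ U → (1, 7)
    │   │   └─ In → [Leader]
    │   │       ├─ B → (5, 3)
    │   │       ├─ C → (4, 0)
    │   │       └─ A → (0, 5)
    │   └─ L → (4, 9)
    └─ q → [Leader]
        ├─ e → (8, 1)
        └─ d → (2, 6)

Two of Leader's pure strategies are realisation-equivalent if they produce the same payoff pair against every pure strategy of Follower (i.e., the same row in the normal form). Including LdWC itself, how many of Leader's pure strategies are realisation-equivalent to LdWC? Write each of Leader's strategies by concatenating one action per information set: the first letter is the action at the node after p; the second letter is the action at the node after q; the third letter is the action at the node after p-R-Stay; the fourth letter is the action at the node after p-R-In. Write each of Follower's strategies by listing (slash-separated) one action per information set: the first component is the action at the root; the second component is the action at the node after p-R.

Row for LdWC (columns p/Stay, p/In, q/Stay, q/In): (4,9) (4,9) (2,6) (2,6).
Under LdWC, Leader's choice at the node after p-R-Stay and at the node after p-R-In can never be reached regardless of what Follower does, so varying those choices leaves every outcome unchanged.
Holding the reachable choices fixed and varying the unreachable ones freely already gives 3 × 3 = 9 equivalent strategies.
No other strategy reproduces this row, so those 9 are the full class: LdDB, LdDC, LdDA, LdWB, LdWC, LdWA, LdUB, LdUC, LdUA.

9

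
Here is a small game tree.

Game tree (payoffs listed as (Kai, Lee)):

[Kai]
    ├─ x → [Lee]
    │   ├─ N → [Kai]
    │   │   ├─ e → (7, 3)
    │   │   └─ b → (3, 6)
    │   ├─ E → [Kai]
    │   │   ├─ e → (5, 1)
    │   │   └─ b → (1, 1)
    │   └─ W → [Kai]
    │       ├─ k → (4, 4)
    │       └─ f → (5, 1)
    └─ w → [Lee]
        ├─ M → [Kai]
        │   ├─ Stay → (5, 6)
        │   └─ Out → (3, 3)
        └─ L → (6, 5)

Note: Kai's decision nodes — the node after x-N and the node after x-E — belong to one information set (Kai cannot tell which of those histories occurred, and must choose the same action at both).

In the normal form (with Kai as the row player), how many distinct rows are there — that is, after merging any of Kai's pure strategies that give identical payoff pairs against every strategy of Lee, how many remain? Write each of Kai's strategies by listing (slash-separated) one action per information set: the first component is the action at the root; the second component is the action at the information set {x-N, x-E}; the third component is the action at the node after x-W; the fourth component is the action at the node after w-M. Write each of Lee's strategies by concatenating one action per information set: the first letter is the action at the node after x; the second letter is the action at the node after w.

Kai has 16 pure strategies: x/e/k/Stay, x/e/k/Out, x/e/f/Stay, x/e/f/Out, x/b/k/Stay, x/b/k/Out, x/b/f/Stay, x/b/f/Out, w/e/k/Stay, w/e/k/Out, w/e/f/Stay, w/e/f/Out, w/b/k/Stay, w/b/k/Out, w/b/f/Stay, w/b/f/Out. Columns: NM, NL, EM, EL, WM, WL.
{x/e/k/Stay, x/e/k/Out} → row (7,3) (7,3) (5,1) (5,1) (4,4) (4,4)
{x/e/f/Stay, x/e/f/Out} → row (7,3) (7,3) (5,1) (5,1) (5,1) (5,1)
{x/b/k/Stay, x/b/k/Out} → row (3,6) (3,6) (1,1) (1,1) (4,4) (4,4)
{x/b/f/Stay, x/b/f/Out} → row (3,6) (3,6) (1,1) (1,1) (5,1) (5,1)
{w/e/k/Stay, w/e/f/Stay, w/b/k/Stay, w/b/f/Stay} → row (5,6) (6,5) (5,6) (6,5) (5,6) (6,5)
{w/e/k/Out, w/e/f/Out, w/b/k/Out, w/b/f/Out} → row (3,3) (6,5) (3,3) (6,5) (3,3) (6,5)
That's 6 distinct rows out of 16 strategies.

6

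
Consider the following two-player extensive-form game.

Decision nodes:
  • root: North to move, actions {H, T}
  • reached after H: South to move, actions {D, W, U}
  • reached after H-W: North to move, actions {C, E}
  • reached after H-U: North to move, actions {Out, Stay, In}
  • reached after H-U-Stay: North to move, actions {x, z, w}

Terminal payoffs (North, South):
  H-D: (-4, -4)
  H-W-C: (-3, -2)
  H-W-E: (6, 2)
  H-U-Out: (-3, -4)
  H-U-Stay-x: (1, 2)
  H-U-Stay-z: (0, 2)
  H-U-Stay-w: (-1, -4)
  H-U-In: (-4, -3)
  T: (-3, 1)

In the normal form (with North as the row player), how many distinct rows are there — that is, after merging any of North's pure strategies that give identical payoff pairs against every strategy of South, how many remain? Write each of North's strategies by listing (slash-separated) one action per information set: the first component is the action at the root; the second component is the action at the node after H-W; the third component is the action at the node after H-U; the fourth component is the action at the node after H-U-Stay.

11

North has 36 pure strategies: H/C/Out/x, H/C/Out/z, H/C/Out/w, H/C/Stay/x, H/C/Stay/z, H/C/Stay/w, H/C/In/x, H/C/In/z, H/C/In/w, H/E/Out/x, H/E/Out/z, H/E/Out/w, H/E/Stay/x, H/E/Stay/z, H/E/Stay/w, H/E/In/x, H/E/In/z, H/E/In/w, T/C/Out/x, T/C/Out/z, T/C/Out/w, T/C/Stay/x, T/C/Stay/z, T/C/Stay/w, T/C/In/x, T/C/In/z, T/C/In/w, T/E/Out/x, T/E/Out/z, T/E/Out/w, T/E/Stay/x, T/E/Stay/z, T/E/Stay/w, T/E/In/x, T/E/In/z, T/E/In/w. Columns: D, W, U.
{H/C/Out/x, H/C/Out/z, H/C/Out/w} → row (-4,-4) (-3,-2) (-3,-4)
{H/C/Stay/x} → row (-4,-4) (-3,-2) (1,2)
{H/C/Stay/z} → row (-4,-4) (-3,-2) (0,2)
{H/C/Stay/w} → row (-4,-4) (-3,-2) (-1,-4)
{H/C/In/x, H/C/In/z, H/C/In/w} → row (-4,-4) (-3,-2) (-4,-3)
{H/E/Out/x, H/E/Out/z, H/E/Out/w} → row (-4,-4) (6,2) (-3,-4)
{H/E/Stay/x} → row (-4,-4) (6,2) (1,2)
{H/E/Stay/z} → row (-4,-4) (6,2) (0,2)
{H/E/Stay/w} → row (-4,-4) (6,2) (-1,-4)
{H/E/In/x, H/E/In/z, H/E/In/w} → row (-4,-4) (6,2) (-4,-3)
{T/C/Out/x, T/C/Out/z, T/C/Out/w, T/C/Stay/x, T/C/Stay/z, T/C/Stay/w, T/C/In/x, T/C/In/z, T/C/In/w, T/E/Out/x, T/E/Out/z, T/E/Out/w, T/E/Stay/x, T/E/Stay/z, T/E/Stay/w, T/E/In/x, T/E/In/z, T/E/In/w} → row (-3,1) (-3,1) (-3,1)
That's 11 distinct rows out of 36 strategies.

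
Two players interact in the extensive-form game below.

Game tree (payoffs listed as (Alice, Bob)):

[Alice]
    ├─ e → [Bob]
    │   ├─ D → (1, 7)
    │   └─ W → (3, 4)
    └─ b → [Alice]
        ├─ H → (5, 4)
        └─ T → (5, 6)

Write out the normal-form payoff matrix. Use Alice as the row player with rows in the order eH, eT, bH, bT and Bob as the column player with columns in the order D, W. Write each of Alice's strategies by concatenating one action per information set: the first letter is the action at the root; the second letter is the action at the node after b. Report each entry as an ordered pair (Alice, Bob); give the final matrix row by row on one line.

Row eH: D→(1,7), W→(3,4)
Row eT: D→(1,7), W→(3,4)
Row bH: D→(5,4), W→(5,4)
Row bT: D→(5,6), W→(5,6)

eH: (1,7) (3,4) | eT: (1,7) (3,4) | bH: (5,4) (5,4) | bT: (5,6) (5,6)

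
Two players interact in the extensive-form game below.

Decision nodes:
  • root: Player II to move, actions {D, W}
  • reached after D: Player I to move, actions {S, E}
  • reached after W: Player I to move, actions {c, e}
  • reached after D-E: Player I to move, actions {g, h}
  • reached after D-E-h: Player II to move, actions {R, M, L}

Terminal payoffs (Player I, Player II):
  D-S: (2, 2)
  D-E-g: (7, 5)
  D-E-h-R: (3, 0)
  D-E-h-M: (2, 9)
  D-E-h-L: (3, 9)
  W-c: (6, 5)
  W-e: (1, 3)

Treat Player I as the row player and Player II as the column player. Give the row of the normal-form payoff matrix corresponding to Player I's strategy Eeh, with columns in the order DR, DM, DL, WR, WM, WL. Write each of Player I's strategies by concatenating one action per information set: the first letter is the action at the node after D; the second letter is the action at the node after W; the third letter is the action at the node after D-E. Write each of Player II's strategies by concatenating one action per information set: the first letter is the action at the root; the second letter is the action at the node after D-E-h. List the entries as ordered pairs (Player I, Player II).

vs DR: Player II plays D → Player I plays E at [D] → Player I plays h at [D-E] → Player II plays R at [D-E-h] → (3, 0)
vs DM: Player II plays D → Player I plays E at [D] → Player I plays h at [D-E] → Player II plays M at [D-E-h] → (2, 9)
vs DL: Player II plays D → Player I plays E at [D] → Player I plays h at [D-E] → Player II plays L at [D-E-h] → (3, 9)
vs WR: Player II plays W → Player I plays e at [W] → (1, 3)
vs WM: Player II plays W → Player I plays e at [W] → (1, 3)
vs WL: Player II plays W → Player I plays e at [W] → (1, 3)

(3,0) (2,9) (3,9) (1,3) (1,3) (1,3)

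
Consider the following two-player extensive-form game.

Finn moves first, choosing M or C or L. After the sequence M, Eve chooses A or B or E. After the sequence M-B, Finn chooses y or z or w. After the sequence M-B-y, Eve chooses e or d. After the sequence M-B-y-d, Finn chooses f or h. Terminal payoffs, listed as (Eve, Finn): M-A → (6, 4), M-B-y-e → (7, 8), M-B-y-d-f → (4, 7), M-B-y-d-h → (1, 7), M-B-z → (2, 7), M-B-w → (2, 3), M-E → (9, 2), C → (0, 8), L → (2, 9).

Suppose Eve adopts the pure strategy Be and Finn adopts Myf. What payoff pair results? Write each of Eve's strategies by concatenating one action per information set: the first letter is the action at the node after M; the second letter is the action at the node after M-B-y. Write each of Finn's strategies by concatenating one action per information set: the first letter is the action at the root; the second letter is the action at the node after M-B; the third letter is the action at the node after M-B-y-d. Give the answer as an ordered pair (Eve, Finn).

Trace the play path from the root:
  Finn plays M
  Eve plays B at [M]
  Finn plays y at [M-B]
  Eve plays e at [M-B-y]
→ terminal payoff (7, 8).
(Finn's choice at the node after M-B-y-d is never reached on this path, so it doesn't affect the outcome.)

(7, 8)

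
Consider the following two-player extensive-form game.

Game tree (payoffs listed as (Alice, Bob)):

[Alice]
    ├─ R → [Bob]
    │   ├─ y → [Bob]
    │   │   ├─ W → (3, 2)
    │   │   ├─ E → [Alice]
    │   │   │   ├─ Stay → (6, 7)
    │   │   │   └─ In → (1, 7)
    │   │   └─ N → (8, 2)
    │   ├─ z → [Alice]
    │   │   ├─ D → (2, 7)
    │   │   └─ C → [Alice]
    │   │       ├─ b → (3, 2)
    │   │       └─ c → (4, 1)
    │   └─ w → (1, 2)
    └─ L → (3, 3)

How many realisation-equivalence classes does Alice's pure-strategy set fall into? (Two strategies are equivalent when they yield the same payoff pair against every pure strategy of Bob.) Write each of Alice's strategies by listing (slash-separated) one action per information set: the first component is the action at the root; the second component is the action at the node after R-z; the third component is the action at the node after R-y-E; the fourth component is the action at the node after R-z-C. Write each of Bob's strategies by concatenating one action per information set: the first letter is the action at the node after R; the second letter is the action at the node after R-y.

7

Alice has 16 pure strategies: R/D/Stay/b, R/D/Stay/c, R/D/In/b, R/D/In/c, R/C/Stay/b, R/C/Stay/c, R/C/In/b, R/C/In/c, L/D/Stay/b, L/D/Stay/c, L/D/In/b, L/D/In/c, L/C/Stay/b, L/C/Stay/c, L/C/In/b, L/C/In/c. Columns: yW, yE, yN, zW, zE, zN, wW, wE, wN.
{R/D/Stay/b, R/D/Stay/c} → row (3,2) (6,7) (8,2) (2,7) (2,7) (2,7) (1,2) (1,2) (1,2)
{R/D/In/b, R/D/In/c} → row (3,2) (1,7) (8,2) (2,7) (2,7) (2,7) (1,2) (1,2) (1,2)
{R/C/Stay/b} → row (3,2) (6,7) (8,2) (3,2) (3,2) (3,2) (1,2) (1,2) (1,2)
{R/C/Stay/c} → row (3,2) (6,7) (8,2) (4,1) (4,1) (4,1) (1,2) (1,2) (1,2)
{R/C/In/b} → row (3,2) (1,7) (8,2) (3,2) (3,2) (3,2) (1,2) (1,2) (1,2)
{R/C/In/c} → row (3,2) (1,7) (8,2) (4,1) (4,1) (4,1) (1,2) (1,2) (1,2)
{L/D/Stay/b, L/D/Stay/c, L/D/In/b, L/D/In/c, L/C/Stay/b, L/C/Stay/c, L/C/In/b, L/C/In/c} → row (3,3) (3,3) (3,3) (3,3) (3,3) (3,3) (3,3) (3,3) (3,3)
That's 7 distinct rows out of 16 strategies.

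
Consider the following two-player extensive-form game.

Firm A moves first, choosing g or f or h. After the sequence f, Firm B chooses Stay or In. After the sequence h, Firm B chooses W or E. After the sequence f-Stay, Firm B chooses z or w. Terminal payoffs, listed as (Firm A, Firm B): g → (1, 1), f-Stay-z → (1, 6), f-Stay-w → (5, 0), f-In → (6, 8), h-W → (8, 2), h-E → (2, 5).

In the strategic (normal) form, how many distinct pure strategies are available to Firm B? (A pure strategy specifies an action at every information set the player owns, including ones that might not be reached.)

Firm B owns the node after f with actions {Stay, In} — two choices.
Firm B owns the node after h with actions {W, E} — two choices.
Firm B owns the node after f-Stay with actions {z, w} — two choices.
A pure strategy fixes one action at each information set independently, so the count is the product 2 × 2 × 2 = 8.

8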